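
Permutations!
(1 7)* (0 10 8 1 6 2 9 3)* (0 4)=(0 10 8 1 7 6 2 9 3 4)=[10, 7, 9, 4, 0, 5, 2, 6, 1, 3, 8]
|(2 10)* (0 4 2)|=|(0 4 2 10)|=4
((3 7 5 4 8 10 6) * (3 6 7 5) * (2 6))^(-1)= [0, 1, 6, 7, 5, 3, 2, 10, 4, 9, 8]= (2 6)(3 7 10 8 4 5)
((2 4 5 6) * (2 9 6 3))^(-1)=[0, 1, 3, 5, 2, 4, 9, 7, 8, 6]=(2 3 5 4)(6 9)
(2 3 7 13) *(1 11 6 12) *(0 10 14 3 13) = (0 10 14 3 7)(1 11 6 12)(2 13) = [10, 11, 13, 7, 4, 5, 12, 0, 8, 9, 14, 6, 1, 2, 3]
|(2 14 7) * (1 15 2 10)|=|(1 15 2 14 7 10)|=6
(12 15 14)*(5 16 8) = [0, 1, 2, 3, 4, 16, 6, 7, 5, 9, 10, 11, 15, 13, 12, 14, 8] = (5 16 8)(12 15 14)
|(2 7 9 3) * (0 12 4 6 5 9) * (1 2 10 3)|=|(0 12 4 6 5 9 1 2 7)(3 10)|=18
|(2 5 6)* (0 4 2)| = 5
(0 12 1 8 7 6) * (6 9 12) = [6, 8, 2, 3, 4, 5, 0, 9, 7, 12, 10, 11, 1] = (0 6)(1 8 7 9 12)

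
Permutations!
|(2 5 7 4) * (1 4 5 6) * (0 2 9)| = 6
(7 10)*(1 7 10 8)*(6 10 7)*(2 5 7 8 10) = (1 6 2 5 7 10 8) = [0, 6, 5, 3, 4, 7, 2, 10, 1, 9, 8]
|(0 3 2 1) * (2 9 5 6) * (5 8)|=|(0 3 9 8 5 6 2 1)|=8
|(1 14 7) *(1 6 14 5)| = |(1 5)(6 14 7)| = 6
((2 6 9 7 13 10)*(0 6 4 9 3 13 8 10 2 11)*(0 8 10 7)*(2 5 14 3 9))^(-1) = (0 9 6)(2 4)(3 14 5 13)(7 8 11 10) = [9, 1, 4, 14, 2, 13, 0, 8, 11, 6, 7, 10, 12, 3, 5]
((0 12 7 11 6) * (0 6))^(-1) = (0 11 7 12) = [11, 1, 2, 3, 4, 5, 6, 12, 8, 9, 10, 7, 0]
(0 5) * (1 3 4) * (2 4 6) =[5, 3, 4, 6, 1, 0, 2] =(0 5)(1 3 6 2 4)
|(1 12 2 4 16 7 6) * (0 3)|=|(0 3)(1 12 2 4 16 7 6)|=14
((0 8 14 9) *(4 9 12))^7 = (0 8 14 12 4 9) = [8, 1, 2, 3, 9, 5, 6, 7, 14, 0, 10, 11, 4, 13, 12]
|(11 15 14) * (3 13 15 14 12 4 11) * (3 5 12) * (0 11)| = 6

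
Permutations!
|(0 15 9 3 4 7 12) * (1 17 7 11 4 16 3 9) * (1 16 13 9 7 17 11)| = |(17)(0 15 16 3 13 9 7 12)(1 11 4)| = 24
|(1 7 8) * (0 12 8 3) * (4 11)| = 6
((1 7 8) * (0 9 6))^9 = (9) = [0, 1, 2, 3, 4, 5, 6, 7, 8, 9]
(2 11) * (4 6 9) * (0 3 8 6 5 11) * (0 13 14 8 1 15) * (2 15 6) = (0 3 1 6 9 4 5 11 15)(2 13 14 8) = [3, 6, 13, 1, 5, 11, 9, 7, 2, 4, 10, 15, 12, 14, 8, 0]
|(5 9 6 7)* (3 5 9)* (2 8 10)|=|(2 8 10)(3 5)(6 7 9)|=6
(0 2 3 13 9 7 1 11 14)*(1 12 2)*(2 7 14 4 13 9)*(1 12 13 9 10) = [12, 11, 3, 10, 9, 5, 6, 13, 8, 14, 1, 4, 7, 2, 0] = (0 12 7 13 2 3 10 1 11 4 9 14)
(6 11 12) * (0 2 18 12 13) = (0 2 18 12 6 11 13) = [2, 1, 18, 3, 4, 5, 11, 7, 8, 9, 10, 13, 6, 0, 14, 15, 16, 17, 12]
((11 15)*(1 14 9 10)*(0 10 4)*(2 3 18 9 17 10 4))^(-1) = (0 4)(1 10 17 14)(2 9 18 3)(11 15) = [4, 10, 9, 2, 0, 5, 6, 7, 8, 18, 17, 15, 12, 13, 1, 11, 16, 14, 3]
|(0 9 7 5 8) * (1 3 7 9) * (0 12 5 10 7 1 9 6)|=|(0 9 6)(1 3)(5 8 12)(7 10)|=6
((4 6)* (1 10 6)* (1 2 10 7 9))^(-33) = [0, 1, 4, 3, 6, 5, 10, 7, 8, 9, 2] = (2 4 6 10)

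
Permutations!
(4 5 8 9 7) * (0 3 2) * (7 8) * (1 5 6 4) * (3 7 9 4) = (0 7 1 5 9 8 4 6 3 2) = [7, 5, 0, 2, 6, 9, 3, 1, 4, 8]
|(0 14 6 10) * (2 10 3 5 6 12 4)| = 6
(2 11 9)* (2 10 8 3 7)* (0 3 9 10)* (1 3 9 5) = (0 9)(1 3 7 2 11 10 8 5) = [9, 3, 11, 7, 4, 1, 6, 2, 5, 0, 8, 10]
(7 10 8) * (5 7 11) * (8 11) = (5 7 10 11) = [0, 1, 2, 3, 4, 7, 6, 10, 8, 9, 11, 5]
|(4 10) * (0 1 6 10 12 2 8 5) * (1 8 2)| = |(0 8 5)(1 6 10 4 12)| = 15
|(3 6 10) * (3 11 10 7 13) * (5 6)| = 10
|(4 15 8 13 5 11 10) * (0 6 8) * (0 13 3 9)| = 30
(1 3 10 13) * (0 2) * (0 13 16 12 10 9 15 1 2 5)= [5, 3, 13, 9, 4, 0, 6, 7, 8, 15, 16, 11, 10, 2, 14, 1, 12]= (0 5)(1 3 9 15)(2 13)(10 16 12)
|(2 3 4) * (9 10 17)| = |(2 3 4)(9 10 17)| = 3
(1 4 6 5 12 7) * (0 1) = (0 1 4 6 5 12 7) = [1, 4, 2, 3, 6, 12, 5, 0, 8, 9, 10, 11, 7]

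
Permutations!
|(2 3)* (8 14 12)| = |(2 3)(8 14 12)| = 6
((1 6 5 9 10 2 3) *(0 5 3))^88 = [10, 6, 9, 1, 4, 2, 3, 7, 8, 0, 5] = (0 10 5 2 9)(1 6 3)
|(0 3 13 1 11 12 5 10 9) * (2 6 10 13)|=30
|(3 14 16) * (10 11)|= 6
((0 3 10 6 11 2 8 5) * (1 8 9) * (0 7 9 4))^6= (0 4 2 11 6 10 3)(1 8 5 7 9)= [4, 8, 11, 0, 2, 7, 10, 9, 5, 1, 3, 6]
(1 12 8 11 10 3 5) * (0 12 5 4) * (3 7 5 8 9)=(0 12 9 3 4)(1 8 11 10 7 5)=[12, 8, 2, 4, 0, 1, 6, 5, 11, 3, 7, 10, 9]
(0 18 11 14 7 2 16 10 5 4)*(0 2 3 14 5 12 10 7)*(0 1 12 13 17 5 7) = (0 18 11 7 3 14 1 12 10 13 17 5 4 2 16) = [18, 12, 16, 14, 2, 4, 6, 3, 8, 9, 13, 7, 10, 17, 1, 15, 0, 5, 11]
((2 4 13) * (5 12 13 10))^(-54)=(13)=[0, 1, 2, 3, 4, 5, 6, 7, 8, 9, 10, 11, 12, 13]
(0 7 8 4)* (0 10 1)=[7, 0, 2, 3, 10, 5, 6, 8, 4, 9, 1]=(0 7 8 4 10 1)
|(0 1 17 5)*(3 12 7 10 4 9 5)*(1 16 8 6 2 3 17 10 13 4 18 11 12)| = |(0 16 8 6 2 3 1 10 18 11 12 7 13 4 9 5)| = 16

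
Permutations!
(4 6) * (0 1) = (0 1)(4 6) = [1, 0, 2, 3, 6, 5, 4]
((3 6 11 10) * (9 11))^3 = [0, 1, 2, 11, 4, 5, 10, 7, 8, 3, 9, 6] = (3 11 6 10 9)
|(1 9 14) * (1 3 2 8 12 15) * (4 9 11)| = |(1 11 4 9 14 3 2 8 12 15)| = 10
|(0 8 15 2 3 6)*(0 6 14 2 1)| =12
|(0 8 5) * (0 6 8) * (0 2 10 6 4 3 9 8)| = 20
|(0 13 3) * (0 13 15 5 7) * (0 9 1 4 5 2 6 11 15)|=|(1 4 5 7 9)(2 6 11 15)(3 13)|=20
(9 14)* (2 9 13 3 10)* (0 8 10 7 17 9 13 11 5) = (0 8 10 2 13 3 7 17 9 14 11 5) = [8, 1, 13, 7, 4, 0, 6, 17, 10, 14, 2, 5, 12, 3, 11, 15, 16, 9]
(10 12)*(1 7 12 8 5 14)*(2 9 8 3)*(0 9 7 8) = (0 9)(1 8 5 14)(2 7 12 10 3) = [9, 8, 7, 2, 4, 14, 6, 12, 5, 0, 3, 11, 10, 13, 1]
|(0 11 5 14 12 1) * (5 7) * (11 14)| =12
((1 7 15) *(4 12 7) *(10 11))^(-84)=(1 4 12 7 15)=[0, 4, 2, 3, 12, 5, 6, 15, 8, 9, 10, 11, 7, 13, 14, 1]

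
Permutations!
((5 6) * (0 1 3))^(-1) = (0 3 1)(5 6) = [3, 0, 2, 1, 4, 6, 5]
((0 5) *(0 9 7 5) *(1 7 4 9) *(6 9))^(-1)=(1 5 7)(4 9 6)=[0, 5, 2, 3, 9, 7, 4, 1, 8, 6]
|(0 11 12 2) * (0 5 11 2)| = |(0 2 5 11 12)| = 5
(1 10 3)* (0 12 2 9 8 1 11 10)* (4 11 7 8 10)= (0 12 2 9 10 3 7 8 1)(4 11)= [12, 0, 9, 7, 11, 5, 6, 8, 1, 10, 3, 4, 2]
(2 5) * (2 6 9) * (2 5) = (5 6 9) = [0, 1, 2, 3, 4, 6, 9, 7, 8, 5]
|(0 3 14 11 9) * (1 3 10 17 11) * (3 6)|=20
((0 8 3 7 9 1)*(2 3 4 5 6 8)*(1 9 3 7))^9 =(9)(0 1 3 7 2)(4 5 6 8) =[1, 3, 0, 7, 5, 6, 8, 2, 4, 9]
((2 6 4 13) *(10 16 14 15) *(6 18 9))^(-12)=[0, 1, 2, 3, 4, 5, 6, 7, 8, 9, 10, 11, 12, 13, 14, 15, 16, 17, 18]=(18)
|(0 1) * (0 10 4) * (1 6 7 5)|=7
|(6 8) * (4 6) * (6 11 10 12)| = 6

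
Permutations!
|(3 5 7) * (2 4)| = 6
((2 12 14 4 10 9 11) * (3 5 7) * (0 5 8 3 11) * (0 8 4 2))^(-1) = [11, 1, 14, 8, 3, 0, 6, 5, 9, 10, 4, 7, 2, 13, 12] = (0 11 7 5)(2 14 12)(3 8 9 10 4)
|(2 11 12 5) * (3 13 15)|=|(2 11 12 5)(3 13 15)|=12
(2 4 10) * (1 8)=[0, 8, 4, 3, 10, 5, 6, 7, 1, 9, 2]=(1 8)(2 4 10)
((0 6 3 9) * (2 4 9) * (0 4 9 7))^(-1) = (0 7 4 9 2 3 6) = [7, 1, 3, 6, 9, 5, 0, 4, 8, 2]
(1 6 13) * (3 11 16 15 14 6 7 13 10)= (1 7 13)(3 11 16 15 14 6 10)= [0, 7, 2, 11, 4, 5, 10, 13, 8, 9, 3, 16, 12, 1, 6, 14, 15]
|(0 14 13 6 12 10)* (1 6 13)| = 6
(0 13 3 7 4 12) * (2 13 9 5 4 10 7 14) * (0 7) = (0 9 5 4 12 7 10)(2 13 3 14) = [9, 1, 13, 14, 12, 4, 6, 10, 8, 5, 0, 11, 7, 3, 2]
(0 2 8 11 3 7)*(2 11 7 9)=[11, 1, 8, 9, 4, 5, 6, 0, 7, 2, 10, 3]=(0 11 3 9 2 8 7)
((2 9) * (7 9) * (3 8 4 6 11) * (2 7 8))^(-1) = (2 3 11 6 4 8)(7 9) = [0, 1, 3, 11, 8, 5, 4, 9, 2, 7, 10, 6]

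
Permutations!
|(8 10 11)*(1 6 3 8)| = 6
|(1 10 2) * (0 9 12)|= 3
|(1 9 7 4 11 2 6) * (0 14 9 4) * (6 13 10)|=|(0 14 9 7)(1 4 11 2 13 10 6)|=28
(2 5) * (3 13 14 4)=(2 5)(3 13 14 4)=[0, 1, 5, 13, 3, 2, 6, 7, 8, 9, 10, 11, 12, 14, 4]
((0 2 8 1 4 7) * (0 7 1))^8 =(0 8 2) =[8, 1, 0, 3, 4, 5, 6, 7, 2]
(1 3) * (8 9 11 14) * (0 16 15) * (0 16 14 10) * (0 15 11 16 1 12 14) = [0, 3, 2, 12, 4, 5, 6, 7, 9, 16, 15, 10, 14, 13, 8, 1, 11] = (1 3 12 14 8 9 16 11 10 15)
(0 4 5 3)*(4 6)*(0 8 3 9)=[6, 1, 2, 8, 5, 9, 4, 7, 3, 0]=(0 6 4 5 9)(3 8)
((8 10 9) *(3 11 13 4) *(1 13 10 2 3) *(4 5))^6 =(1 5)(4 13) =[0, 5, 2, 3, 13, 1, 6, 7, 8, 9, 10, 11, 12, 4]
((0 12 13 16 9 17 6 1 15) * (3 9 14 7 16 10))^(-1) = [15, 6, 2, 10, 4, 5, 17, 14, 8, 3, 13, 11, 0, 12, 16, 1, 7, 9] = (0 15 1 6 17 9 3 10 13 12)(7 14 16)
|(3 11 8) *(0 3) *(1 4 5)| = |(0 3 11 8)(1 4 5)| = 12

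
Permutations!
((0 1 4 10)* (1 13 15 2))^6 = [10, 2, 15, 3, 1, 5, 6, 7, 8, 9, 4, 11, 12, 0, 14, 13] = (0 10 4 1 2 15 13)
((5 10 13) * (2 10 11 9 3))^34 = (2 3 9 11 5 13 10) = [0, 1, 3, 9, 4, 13, 6, 7, 8, 11, 2, 5, 12, 10]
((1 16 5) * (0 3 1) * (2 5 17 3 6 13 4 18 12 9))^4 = (0 18 5 4 2 13 9 6 12) = [18, 1, 13, 3, 2, 4, 12, 7, 8, 6, 10, 11, 0, 9, 14, 15, 16, 17, 5]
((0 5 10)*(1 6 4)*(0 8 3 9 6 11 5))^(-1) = (1 4 6 9 3 8 10 5 11) = [0, 4, 2, 8, 6, 11, 9, 7, 10, 3, 5, 1]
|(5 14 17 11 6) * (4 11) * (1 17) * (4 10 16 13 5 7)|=|(1 17 10 16 13 5 14)(4 11 6 7)|=28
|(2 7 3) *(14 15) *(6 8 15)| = 12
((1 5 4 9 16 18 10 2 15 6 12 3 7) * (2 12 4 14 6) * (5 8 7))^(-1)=(1 7 8)(2 15)(3 12 10 18 16 9 4 6 14 5)=[0, 7, 15, 12, 6, 3, 14, 8, 1, 4, 18, 11, 10, 13, 5, 2, 9, 17, 16]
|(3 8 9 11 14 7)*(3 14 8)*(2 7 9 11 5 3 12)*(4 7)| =8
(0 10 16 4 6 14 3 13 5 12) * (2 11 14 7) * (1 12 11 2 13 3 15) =(0 10 16 4 6 7 13 5 11 14 15 1 12) =[10, 12, 2, 3, 6, 11, 7, 13, 8, 9, 16, 14, 0, 5, 15, 1, 4]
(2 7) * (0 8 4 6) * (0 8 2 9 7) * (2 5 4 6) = [5, 1, 0, 3, 2, 4, 8, 9, 6, 7] = (0 5 4 2)(6 8)(7 9)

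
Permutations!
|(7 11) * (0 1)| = 2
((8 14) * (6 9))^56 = (14) = [0, 1, 2, 3, 4, 5, 6, 7, 8, 9, 10, 11, 12, 13, 14]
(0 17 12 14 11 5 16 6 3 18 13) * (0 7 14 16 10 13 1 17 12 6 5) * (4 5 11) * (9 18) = (0 12 16 11)(1 17 6 3 9 18)(4 5 10 13 7 14) = [12, 17, 2, 9, 5, 10, 3, 14, 8, 18, 13, 0, 16, 7, 4, 15, 11, 6, 1]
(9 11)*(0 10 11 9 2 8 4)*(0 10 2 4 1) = (0 2 8 1)(4 10 11) = [2, 0, 8, 3, 10, 5, 6, 7, 1, 9, 11, 4]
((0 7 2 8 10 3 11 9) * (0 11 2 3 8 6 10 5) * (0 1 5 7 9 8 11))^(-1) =(0 9)(1 5)(2 3 7 8 11 10 6) =[9, 5, 3, 7, 4, 1, 2, 8, 11, 0, 6, 10]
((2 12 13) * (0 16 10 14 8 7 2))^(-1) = (0 13 12 2 7 8 14 10 16) = [13, 1, 7, 3, 4, 5, 6, 8, 14, 9, 16, 11, 2, 12, 10, 15, 0]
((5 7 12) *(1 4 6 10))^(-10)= (1 6)(4 10)(5 12 7)= [0, 6, 2, 3, 10, 12, 1, 5, 8, 9, 4, 11, 7]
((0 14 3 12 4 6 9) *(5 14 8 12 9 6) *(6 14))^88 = (0 3 6 4 8 9 14 5 12) = [3, 1, 2, 6, 8, 12, 4, 7, 9, 14, 10, 11, 0, 13, 5]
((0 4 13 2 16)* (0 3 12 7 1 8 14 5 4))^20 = (1 12 16 13 5 8 7 3 2 4 14) = [0, 12, 4, 2, 14, 8, 6, 3, 7, 9, 10, 11, 16, 5, 1, 15, 13]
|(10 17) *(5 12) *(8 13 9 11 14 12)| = 14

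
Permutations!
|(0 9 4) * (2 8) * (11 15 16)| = |(0 9 4)(2 8)(11 15 16)| = 6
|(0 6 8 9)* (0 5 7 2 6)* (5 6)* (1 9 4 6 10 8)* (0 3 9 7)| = |(0 3 9 10 8 4 6 1 7 2 5)| = 11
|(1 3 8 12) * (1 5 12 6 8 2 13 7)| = |(1 3 2 13 7)(5 12)(6 8)| = 10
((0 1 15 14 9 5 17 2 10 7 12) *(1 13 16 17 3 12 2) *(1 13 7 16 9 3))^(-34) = (0 5 2 15 16 3 13)(1 10 14 17 12 9 7) = [5, 10, 15, 13, 4, 2, 6, 1, 8, 7, 14, 11, 9, 0, 17, 16, 3, 12]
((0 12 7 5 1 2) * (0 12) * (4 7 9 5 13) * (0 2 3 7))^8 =(0 13 3 5 12)(1 9 2 4 7) =[13, 9, 4, 5, 7, 12, 6, 1, 8, 2, 10, 11, 0, 3]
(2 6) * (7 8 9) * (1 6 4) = [0, 6, 4, 3, 1, 5, 2, 8, 9, 7] = (1 6 2 4)(7 8 9)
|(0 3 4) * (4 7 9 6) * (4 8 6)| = 10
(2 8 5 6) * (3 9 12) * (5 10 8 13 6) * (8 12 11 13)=[0, 1, 8, 9, 4, 5, 2, 7, 10, 11, 12, 13, 3, 6]=(2 8 10 12 3 9 11 13 6)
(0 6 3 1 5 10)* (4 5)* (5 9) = (0 6 3 1 4 9 5 10) = [6, 4, 2, 1, 9, 10, 3, 7, 8, 5, 0]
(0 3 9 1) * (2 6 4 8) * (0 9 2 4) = (0 3 2 6)(1 9)(4 8) = [3, 9, 6, 2, 8, 5, 0, 7, 4, 1]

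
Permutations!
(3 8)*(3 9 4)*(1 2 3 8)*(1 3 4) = (1 2 4 8 9) = [0, 2, 4, 3, 8, 5, 6, 7, 9, 1]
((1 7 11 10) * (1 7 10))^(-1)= (1 11 7 10)= [0, 11, 2, 3, 4, 5, 6, 10, 8, 9, 1, 7]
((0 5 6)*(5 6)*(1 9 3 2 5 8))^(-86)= (1 5 3)(2 9 8)= [0, 5, 9, 1, 4, 3, 6, 7, 2, 8]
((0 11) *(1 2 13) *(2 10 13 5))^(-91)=(0 11)(1 13 10)(2 5)=[11, 13, 5, 3, 4, 2, 6, 7, 8, 9, 1, 0, 12, 10]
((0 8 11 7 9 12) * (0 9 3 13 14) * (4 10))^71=(0 8 11 7 3 13 14)(4 10)(9 12)=[8, 1, 2, 13, 10, 5, 6, 3, 11, 12, 4, 7, 9, 14, 0]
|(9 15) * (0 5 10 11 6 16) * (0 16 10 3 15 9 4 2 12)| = 21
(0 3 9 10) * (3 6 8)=(0 6 8 3 9 10)=[6, 1, 2, 9, 4, 5, 8, 7, 3, 10, 0]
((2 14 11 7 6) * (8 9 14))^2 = (2 9 11 6 8 14 7) = [0, 1, 9, 3, 4, 5, 8, 2, 14, 11, 10, 6, 12, 13, 7]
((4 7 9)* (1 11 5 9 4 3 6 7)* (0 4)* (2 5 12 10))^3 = (0 11 2 3)(1 10 9 7)(4 12 5 6) = [11, 10, 3, 0, 12, 6, 4, 1, 8, 7, 9, 2, 5]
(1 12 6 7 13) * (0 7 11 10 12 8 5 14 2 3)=(0 7 13 1 8 5 14 2 3)(6 11 10 12)=[7, 8, 3, 0, 4, 14, 11, 13, 5, 9, 12, 10, 6, 1, 2]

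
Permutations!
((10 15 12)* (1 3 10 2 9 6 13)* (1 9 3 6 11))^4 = (1 11 9 13 6)(2 12 15 10 3) = [0, 11, 12, 2, 4, 5, 1, 7, 8, 13, 3, 9, 15, 6, 14, 10]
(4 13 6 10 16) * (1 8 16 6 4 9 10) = (1 8 16 9 10 6)(4 13) = [0, 8, 2, 3, 13, 5, 1, 7, 16, 10, 6, 11, 12, 4, 14, 15, 9]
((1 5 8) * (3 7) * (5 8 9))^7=[0, 8, 2, 7, 4, 9, 6, 3, 1, 5]=(1 8)(3 7)(5 9)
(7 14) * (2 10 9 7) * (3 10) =(2 3 10 9 7 14) =[0, 1, 3, 10, 4, 5, 6, 14, 8, 7, 9, 11, 12, 13, 2]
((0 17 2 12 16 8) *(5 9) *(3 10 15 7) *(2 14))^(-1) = (0 8 16 12 2 14 17)(3 7 15 10)(5 9) = [8, 1, 14, 7, 4, 9, 6, 15, 16, 5, 3, 11, 2, 13, 17, 10, 12, 0]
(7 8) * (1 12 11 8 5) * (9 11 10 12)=(1 9 11 8 7 5)(10 12)=[0, 9, 2, 3, 4, 1, 6, 5, 7, 11, 12, 8, 10]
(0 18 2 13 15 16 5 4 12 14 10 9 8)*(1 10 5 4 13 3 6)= [18, 10, 3, 6, 12, 13, 1, 7, 0, 8, 9, 11, 14, 15, 5, 16, 4, 17, 2]= (0 18 2 3 6 1 10 9 8)(4 12 14 5 13 15 16)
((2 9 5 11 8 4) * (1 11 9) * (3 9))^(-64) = (1 11 8 4 2)(3 5 9) = [0, 11, 1, 5, 2, 9, 6, 7, 4, 3, 10, 8]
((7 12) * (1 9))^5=(1 9)(7 12)=[0, 9, 2, 3, 4, 5, 6, 12, 8, 1, 10, 11, 7]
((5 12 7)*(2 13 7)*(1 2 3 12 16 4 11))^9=[0, 2, 13, 12, 11, 16, 6, 5, 8, 9, 10, 1, 3, 7, 14, 15, 4]=(1 2 13 7 5 16 4 11)(3 12)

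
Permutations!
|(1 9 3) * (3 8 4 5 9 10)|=|(1 10 3)(4 5 9 8)|=12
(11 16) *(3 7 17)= (3 7 17)(11 16)= [0, 1, 2, 7, 4, 5, 6, 17, 8, 9, 10, 16, 12, 13, 14, 15, 11, 3]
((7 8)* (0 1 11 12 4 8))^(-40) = [11, 12, 2, 3, 7, 5, 6, 1, 0, 9, 10, 4, 8] = (0 11 4 7 1 12 8)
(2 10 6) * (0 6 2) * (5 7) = (0 6)(2 10)(5 7) = [6, 1, 10, 3, 4, 7, 0, 5, 8, 9, 2]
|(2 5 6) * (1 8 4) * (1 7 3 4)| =|(1 8)(2 5 6)(3 4 7)| =6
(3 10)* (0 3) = [3, 1, 2, 10, 4, 5, 6, 7, 8, 9, 0] = (0 3 10)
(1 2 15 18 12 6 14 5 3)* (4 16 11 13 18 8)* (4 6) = (1 2 15 8 6 14 5 3)(4 16 11 13 18 12) = [0, 2, 15, 1, 16, 3, 14, 7, 6, 9, 10, 13, 4, 18, 5, 8, 11, 17, 12]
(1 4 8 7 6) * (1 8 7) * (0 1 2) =(0 1 4 7 6 8 2) =[1, 4, 0, 3, 7, 5, 8, 6, 2]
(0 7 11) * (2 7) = (0 2 7 11) = [2, 1, 7, 3, 4, 5, 6, 11, 8, 9, 10, 0]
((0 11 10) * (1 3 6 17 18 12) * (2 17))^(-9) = (1 18 2 3 12 17 6) = [0, 18, 3, 12, 4, 5, 1, 7, 8, 9, 10, 11, 17, 13, 14, 15, 16, 6, 2]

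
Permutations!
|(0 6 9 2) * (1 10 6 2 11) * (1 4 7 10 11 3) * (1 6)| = 30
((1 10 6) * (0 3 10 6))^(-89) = (0 3 10)(1 6) = [3, 6, 2, 10, 4, 5, 1, 7, 8, 9, 0]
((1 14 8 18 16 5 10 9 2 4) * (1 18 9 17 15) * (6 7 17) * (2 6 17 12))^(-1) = (1 15 17 10 5 16 18 4 2 12 7 6 9 8 14) = [0, 15, 12, 3, 2, 16, 9, 6, 14, 8, 5, 11, 7, 13, 1, 17, 18, 10, 4]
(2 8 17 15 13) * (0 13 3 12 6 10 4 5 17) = (0 13 2 8)(3 12 6 10 4 5 17 15) = [13, 1, 8, 12, 5, 17, 10, 7, 0, 9, 4, 11, 6, 2, 14, 3, 16, 15]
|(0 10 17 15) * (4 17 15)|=6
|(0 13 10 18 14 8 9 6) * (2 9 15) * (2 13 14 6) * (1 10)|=18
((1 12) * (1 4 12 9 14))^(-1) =[0, 14, 2, 3, 12, 5, 6, 7, 8, 1, 10, 11, 4, 13, 9] =(1 14 9)(4 12)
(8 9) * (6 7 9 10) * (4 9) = (4 9 8 10 6 7) = [0, 1, 2, 3, 9, 5, 7, 4, 10, 8, 6]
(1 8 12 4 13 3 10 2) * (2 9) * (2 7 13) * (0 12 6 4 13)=(0 12 13 3 10 9 7)(1 8 6 4 2)=[12, 8, 1, 10, 2, 5, 4, 0, 6, 7, 9, 11, 13, 3]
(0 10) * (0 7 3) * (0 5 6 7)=(0 10)(3 5 6 7)=[10, 1, 2, 5, 4, 6, 7, 3, 8, 9, 0]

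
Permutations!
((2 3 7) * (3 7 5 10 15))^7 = (2 7)(3 15 10 5) = [0, 1, 7, 15, 4, 3, 6, 2, 8, 9, 5, 11, 12, 13, 14, 10]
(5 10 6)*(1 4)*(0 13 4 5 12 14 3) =(0 13 4 1 5 10 6 12 14 3) =[13, 5, 2, 0, 1, 10, 12, 7, 8, 9, 6, 11, 14, 4, 3]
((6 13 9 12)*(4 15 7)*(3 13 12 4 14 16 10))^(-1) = (3 10 16 14 7 15 4 9 13)(6 12) = [0, 1, 2, 10, 9, 5, 12, 15, 8, 13, 16, 11, 6, 3, 7, 4, 14]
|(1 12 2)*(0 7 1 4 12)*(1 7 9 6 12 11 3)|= |(0 9 6 12 2 4 11 3 1)|= 9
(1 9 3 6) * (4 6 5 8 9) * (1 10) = (1 4 6 10)(3 5 8 9) = [0, 4, 2, 5, 6, 8, 10, 7, 9, 3, 1]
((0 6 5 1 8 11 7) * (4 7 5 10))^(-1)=(0 7 4 10 6)(1 5 11 8)=[7, 5, 2, 3, 10, 11, 0, 4, 1, 9, 6, 8]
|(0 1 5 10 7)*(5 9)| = 6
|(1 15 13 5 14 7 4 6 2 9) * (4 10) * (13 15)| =|(15)(1 13 5 14 7 10 4 6 2 9)| =10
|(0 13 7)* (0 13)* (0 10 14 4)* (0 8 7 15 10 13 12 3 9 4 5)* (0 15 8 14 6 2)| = 14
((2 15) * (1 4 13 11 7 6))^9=(1 11)(2 15)(4 7)(6 13)=[0, 11, 15, 3, 7, 5, 13, 4, 8, 9, 10, 1, 12, 6, 14, 2]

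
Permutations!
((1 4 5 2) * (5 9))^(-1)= [0, 2, 5, 3, 1, 9, 6, 7, 8, 4]= (1 2 5 9 4)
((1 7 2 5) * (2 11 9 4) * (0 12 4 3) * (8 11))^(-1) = [3, 5, 4, 9, 12, 2, 6, 1, 7, 11, 10, 8, 0] = (0 3 9 11 8 7 1 5 2 4 12)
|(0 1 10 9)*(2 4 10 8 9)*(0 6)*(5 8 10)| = 9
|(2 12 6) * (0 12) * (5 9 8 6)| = 7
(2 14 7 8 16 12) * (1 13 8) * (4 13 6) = (1 6 4 13 8 16 12 2 14 7) = [0, 6, 14, 3, 13, 5, 4, 1, 16, 9, 10, 11, 2, 8, 7, 15, 12]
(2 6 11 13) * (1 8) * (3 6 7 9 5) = [0, 8, 7, 6, 4, 3, 11, 9, 1, 5, 10, 13, 12, 2] = (1 8)(2 7 9 5 3 6 11 13)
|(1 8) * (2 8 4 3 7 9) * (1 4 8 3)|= |(1 8 4)(2 3 7 9)|= 12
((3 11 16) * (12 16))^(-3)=(3 11 12 16)=[0, 1, 2, 11, 4, 5, 6, 7, 8, 9, 10, 12, 16, 13, 14, 15, 3]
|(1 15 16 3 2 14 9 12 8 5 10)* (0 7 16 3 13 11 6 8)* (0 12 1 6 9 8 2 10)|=15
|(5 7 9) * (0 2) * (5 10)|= |(0 2)(5 7 9 10)|= 4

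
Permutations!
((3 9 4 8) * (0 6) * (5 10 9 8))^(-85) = (0 6)(3 8)(4 9 10 5) = [6, 1, 2, 8, 9, 4, 0, 7, 3, 10, 5]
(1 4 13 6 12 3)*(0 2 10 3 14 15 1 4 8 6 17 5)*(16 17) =(0 2 10 3 4 13 16 17 5)(1 8 6 12 14 15) =[2, 8, 10, 4, 13, 0, 12, 7, 6, 9, 3, 11, 14, 16, 15, 1, 17, 5]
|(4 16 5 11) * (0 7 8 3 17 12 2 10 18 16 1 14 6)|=16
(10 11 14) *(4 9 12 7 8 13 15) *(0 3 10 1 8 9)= (0 3 10 11 14 1 8 13 15 4)(7 9 12)= [3, 8, 2, 10, 0, 5, 6, 9, 13, 12, 11, 14, 7, 15, 1, 4]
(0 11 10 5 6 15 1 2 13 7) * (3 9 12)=(0 11 10 5 6 15 1 2 13 7)(3 9 12)=[11, 2, 13, 9, 4, 6, 15, 0, 8, 12, 5, 10, 3, 7, 14, 1]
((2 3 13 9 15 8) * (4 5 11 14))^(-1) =(2 8 15 9 13 3)(4 14 11 5) =[0, 1, 8, 2, 14, 4, 6, 7, 15, 13, 10, 5, 12, 3, 11, 9]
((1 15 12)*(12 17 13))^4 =(1 12 13 17 15) =[0, 12, 2, 3, 4, 5, 6, 7, 8, 9, 10, 11, 13, 17, 14, 1, 16, 15]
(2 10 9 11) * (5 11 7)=(2 10 9 7 5 11)=[0, 1, 10, 3, 4, 11, 6, 5, 8, 7, 9, 2]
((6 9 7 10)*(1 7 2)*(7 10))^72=(1 6 2 10 9)=[0, 6, 10, 3, 4, 5, 2, 7, 8, 1, 9]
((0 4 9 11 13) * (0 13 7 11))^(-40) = (13)(0 9 4) = [9, 1, 2, 3, 0, 5, 6, 7, 8, 4, 10, 11, 12, 13]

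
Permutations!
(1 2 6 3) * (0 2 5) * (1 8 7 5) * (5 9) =(0 2 6 3 8 7 9 5) =[2, 1, 6, 8, 4, 0, 3, 9, 7, 5]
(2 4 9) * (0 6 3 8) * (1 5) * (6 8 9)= (0 8)(1 5)(2 4 6 3 9)= [8, 5, 4, 9, 6, 1, 3, 7, 0, 2]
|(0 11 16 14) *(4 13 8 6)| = |(0 11 16 14)(4 13 8 6)| = 4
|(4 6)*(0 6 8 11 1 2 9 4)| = |(0 6)(1 2 9 4 8 11)| = 6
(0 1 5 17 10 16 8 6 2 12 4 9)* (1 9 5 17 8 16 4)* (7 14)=(0 9)(1 17 10 4 5 8 6 2 12)(7 14)=[9, 17, 12, 3, 5, 8, 2, 14, 6, 0, 4, 11, 1, 13, 7, 15, 16, 10]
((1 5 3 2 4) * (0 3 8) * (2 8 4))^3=(8)=[0, 1, 2, 3, 4, 5, 6, 7, 8]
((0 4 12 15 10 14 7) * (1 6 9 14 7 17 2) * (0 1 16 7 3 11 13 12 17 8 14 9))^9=(0 4 17 2 16 7 1 6)(3 12)(8 14)(10 13)(11 15)=[4, 6, 16, 12, 17, 5, 0, 1, 14, 9, 13, 15, 3, 10, 8, 11, 7, 2]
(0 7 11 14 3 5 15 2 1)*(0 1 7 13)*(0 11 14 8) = (0 13 11 8)(2 7 14 3 5 15) = [13, 1, 7, 5, 4, 15, 6, 14, 0, 9, 10, 8, 12, 11, 3, 2]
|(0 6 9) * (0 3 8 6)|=4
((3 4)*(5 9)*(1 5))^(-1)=[0, 9, 2, 4, 3, 1, 6, 7, 8, 5]=(1 9 5)(3 4)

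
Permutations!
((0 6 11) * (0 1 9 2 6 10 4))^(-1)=[4, 11, 9, 3, 10, 5, 2, 7, 8, 1, 0, 6]=(0 4 10)(1 11 6 2 9)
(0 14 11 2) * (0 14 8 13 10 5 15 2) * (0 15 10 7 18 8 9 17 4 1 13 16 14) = (0 9 17 4 1 13 7 18 8 16 14 11 15 2)(5 10) = [9, 13, 0, 3, 1, 10, 6, 18, 16, 17, 5, 15, 12, 7, 11, 2, 14, 4, 8]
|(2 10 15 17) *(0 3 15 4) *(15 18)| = 8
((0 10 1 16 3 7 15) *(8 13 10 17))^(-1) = [15, 10, 2, 16, 4, 5, 6, 3, 17, 9, 13, 11, 12, 8, 14, 7, 1, 0] = (0 15 7 3 16 1 10 13 8 17)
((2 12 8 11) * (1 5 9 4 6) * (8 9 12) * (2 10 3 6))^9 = (1 3 11 2 9 5 6 10 8 4 12) = [0, 3, 9, 11, 12, 6, 10, 7, 4, 5, 8, 2, 1]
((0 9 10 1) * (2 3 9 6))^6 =[1, 10, 6, 2, 4, 5, 0, 7, 8, 3, 9] =(0 1 10 9 3 2 6)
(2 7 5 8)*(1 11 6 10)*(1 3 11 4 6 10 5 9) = [0, 4, 7, 11, 6, 8, 5, 9, 2, 1, 3, 10] = (1 4 6 5 8 2 7 9)(3 11 10)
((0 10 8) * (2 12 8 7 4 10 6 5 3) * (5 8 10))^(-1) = (0 8 6)(2 3 5 4 7 10 12) = [8, 1, 3, 5, 7, 4, 0, 10, 6, 9, 12, 11, 2]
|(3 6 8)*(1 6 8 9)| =|(1 6 9)(3 8)| =6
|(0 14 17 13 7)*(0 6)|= 6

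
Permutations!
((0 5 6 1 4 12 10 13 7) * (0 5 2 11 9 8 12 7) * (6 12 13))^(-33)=[9, 7, 8, 3, 5, 10, 4, 12, 2, 0, 1, 13, 6, 11]=(0 9)(1 7 12 6 4 5 10)(2 8)(11 13)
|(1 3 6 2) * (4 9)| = 4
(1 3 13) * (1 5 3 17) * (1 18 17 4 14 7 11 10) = (1 4 14 7 11 10)(3 13 5)(17 18) = [0, 4, 2, 13, 14, 3, 6, 11, 8, 9, 1, 10, 12, 5, 7, 15, 16, 18, 17]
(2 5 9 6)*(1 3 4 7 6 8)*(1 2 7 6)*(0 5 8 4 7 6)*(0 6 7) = (0 5 9 4 6 7 1 3)(2 8) = [5, 3, 8, 0, 6, 9, 7, 1, 2, 4]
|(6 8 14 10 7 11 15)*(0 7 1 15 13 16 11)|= 6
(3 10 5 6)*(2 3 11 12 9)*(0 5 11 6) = (0 5)(2 3 10 11 12 9) = [5, 1, 3, 10, 4, 0, 6, 7, 8, 2, 11, 12, 9]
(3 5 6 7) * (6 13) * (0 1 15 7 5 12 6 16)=(0 1 15 7 3 12 6 5 13 16)=[1, 15, 2, 12, 4, 13, 5, 3, 8, 9, 10, 11, 6, 16, 14, 7, 0]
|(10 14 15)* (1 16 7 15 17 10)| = 12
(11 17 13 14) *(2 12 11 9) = (2 12 11 17 13 14 9) = [0, 1, 12, 3, 4, 5, 6, 7, 8, 2, 10, 17, 11, 14, 9, 15, 16, 13]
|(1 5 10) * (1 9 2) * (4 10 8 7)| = 8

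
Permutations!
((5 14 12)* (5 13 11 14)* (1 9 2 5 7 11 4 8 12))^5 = [0, 11, 1, 3, 8, 9, 6, 2, 12, 14, 10, 5, 13, 4, 7] = (1 11 5 9 14 7 2)(4 8 12 13)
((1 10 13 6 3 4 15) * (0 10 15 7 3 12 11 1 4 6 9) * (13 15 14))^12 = (0 9 13 14 1 11 12 6 3 7 4 15 10) = [9, 11, 2, 7, 15, 5, 3, 4, 8, 13, 0, 12, 6, 14, 1, 10]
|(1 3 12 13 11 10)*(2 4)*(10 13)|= |(1 3 12 10)(2 4)(11 13)|= 4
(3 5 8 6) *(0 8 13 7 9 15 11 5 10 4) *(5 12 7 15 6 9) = (0 8 9 6 3 10 4)(5 13 15 11 12 7) = [8, 1, 2, 10, 0, 13, 3, 5, 9, 6, 4, 12, 7, 15, 14, 11]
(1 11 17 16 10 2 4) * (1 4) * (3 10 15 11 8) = (1 8 3 10 2)(11 17 16 15) = [0, 8, 1, 10, 4, 5, 6, 7, 3, 9, 2, 17, 12, 13, 14, 11, 15, 16]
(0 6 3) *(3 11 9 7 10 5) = (0 6 11 9 7 10 5 3) = [6, 1, 2, 0, 4, 3, 11, 10, 8, 7, 5, 9]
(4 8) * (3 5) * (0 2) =[2, 1, 0, 5, 8, 3, 6, 7, 4] =(0 2)(3 5)(4 8)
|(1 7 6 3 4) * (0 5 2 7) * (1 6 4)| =8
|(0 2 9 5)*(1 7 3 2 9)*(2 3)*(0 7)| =|(0 9 5 7 2 1)| =6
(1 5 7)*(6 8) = (1 5 7)(6 8) = [0, 5, 2, 3, 4, 7, 8, 1, 6]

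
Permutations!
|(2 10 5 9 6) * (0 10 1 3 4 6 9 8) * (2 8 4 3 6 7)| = 9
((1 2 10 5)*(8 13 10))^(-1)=[0, 5, 1, 3, 4, 10, 6, 7, 2, 9, 13, 11, 12, 8]=(1 5 10 13 8 2)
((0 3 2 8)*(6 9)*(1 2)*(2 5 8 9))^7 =(0 1 8 3 5)(2 9 6) =[1, 8, 9, 5, 4, 0, 2, 7, 3, 6]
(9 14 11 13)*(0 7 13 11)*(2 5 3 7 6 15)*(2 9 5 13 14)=(0 6 15 9 2 13 5 3 7 14)=[6, 1, 13, 7, 4, 3, 15, 14, 8, 2, 10, 11, 12, 5, 0, 9]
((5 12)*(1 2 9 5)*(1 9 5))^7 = (1 5 9 2 12) = [0, 5, 12, 3, 4, 9, 6, 7, 8, 2, 10, 11, 1]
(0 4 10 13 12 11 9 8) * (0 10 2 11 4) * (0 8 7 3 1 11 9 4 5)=(0 8 10 13 12 5)(1 11 4 2 9 7 3)=[8, 11, 9, 1, 2, 0, 6, 3, 10, 7, 13, 4, 5, 12]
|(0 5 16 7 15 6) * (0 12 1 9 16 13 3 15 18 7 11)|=|(0 5 13 3 15 6 12 1 9 16 11)(7 18)|=22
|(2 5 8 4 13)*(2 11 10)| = |(2 5 8 4 13 11 10)| = 7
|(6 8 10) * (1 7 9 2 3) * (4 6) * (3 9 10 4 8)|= |(1 7 10 8 4 6 3)(2 9)|= 14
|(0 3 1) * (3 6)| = 4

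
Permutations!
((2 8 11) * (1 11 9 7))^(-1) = (1 7 9 8 2 11) = [0, 7, 11, 3, 4, 5, 6, 9, 2, 8, 10, 1]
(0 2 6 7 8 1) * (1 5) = (0 2 6 7 8 5 1) = [2, 0, 6, 3, 4, 1, 7, 8, 5]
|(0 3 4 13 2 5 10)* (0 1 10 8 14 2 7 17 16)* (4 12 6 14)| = |(0 3 12 6 14 2 5 8 4 13 7 17 16)(1 10)| = 26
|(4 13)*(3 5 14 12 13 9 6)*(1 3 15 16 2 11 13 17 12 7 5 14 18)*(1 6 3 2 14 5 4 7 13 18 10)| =|(1 2 11 18 6 15 16 14 13 7 4 9 3 5 10)(12 17)| =30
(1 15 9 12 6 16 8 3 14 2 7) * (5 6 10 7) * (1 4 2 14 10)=(1 15 9 12)(2 5 6 16 8 3 10 7 4)=[0, 15, 5, 10, 2, 6, 16, 4, 3, 12, 7, 11, 1, 13, 14, 9, 8]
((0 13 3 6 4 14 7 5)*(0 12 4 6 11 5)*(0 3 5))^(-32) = (0 4 11 12 3 5 7 13 14) = [4, 1, 2, 5, 11, 7, 6, 13, 8, 9, 10, 12, 3, 14, 0]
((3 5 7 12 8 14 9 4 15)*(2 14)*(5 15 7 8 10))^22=(15)(2 7 8 4 5 9 10 14 12)=[0, 1, 7, 3, 5, 9, 6, 8, 4, 10, 14, 11, 2, 13, 12, 15]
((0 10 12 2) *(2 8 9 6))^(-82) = (0 12 9 2 10 8 6) = [12, 1, 10, 3, 4, 5, 0, 7, 6, 2, 8, 11, 9]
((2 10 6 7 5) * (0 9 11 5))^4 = (0 2)(5 7)(6 11)(9 10) = [2, 1, 0, 3, 4, 7, 11, 5, 8, 10, 9, 6]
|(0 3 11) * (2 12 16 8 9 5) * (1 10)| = 6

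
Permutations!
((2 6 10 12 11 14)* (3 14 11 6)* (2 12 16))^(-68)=(2 14 6 16 3 12 10)=[0, 1, 14, 12, 4, 5, 16, 7, 8, 9, 2, 11, 10, 13, 6, 15, 3]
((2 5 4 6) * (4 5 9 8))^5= (9)= [0, 1, 2, 3, 4, 5, 6, 7, 8, 9]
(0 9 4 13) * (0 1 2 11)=(0 9 4 13 1 2 11)=[9, 2, 11, 3, 13, 5, 6, 7, 8, 4, 10, 0, 12, 1]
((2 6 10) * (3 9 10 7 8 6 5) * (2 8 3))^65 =(2 5)(3 7 6 8 10 9) =[0, 1, 5, 7, 4, 2, 8, 6, 10, 3, 9]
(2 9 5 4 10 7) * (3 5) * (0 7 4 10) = (0 7 2 9 3 5 10 4) = [7, 1, 9, 5, 0, 10, 6, 2, 8, 3, 4]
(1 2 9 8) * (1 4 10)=(1 2 9 8 4 10)=[0, 2, 9, 3, 10, 5, 6, 7, 4, 8, 1]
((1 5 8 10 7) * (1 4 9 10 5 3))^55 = (1 3)(4 7 10 9)(5 8) = [0, 3, 2, 1, 7, 8, 6, 10, 5, 4, 9]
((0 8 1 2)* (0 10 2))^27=(2 10)=[0, 1, 10, 3, 4, 5, 6, 7, 8, 9, 2]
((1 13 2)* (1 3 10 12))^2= [0, 2, 10, 12, 4, 5, 6, 7, 8, 9, 1, 11, 13, 3]= (1 2 10)(3 12 13)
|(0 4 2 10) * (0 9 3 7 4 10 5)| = 8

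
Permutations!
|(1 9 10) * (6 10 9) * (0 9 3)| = |(0 9 3)(1 6 10)| = 3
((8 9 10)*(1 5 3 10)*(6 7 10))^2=(1 3 7 8)(5 6 10 9)=[0, 3, 2, 7, 4, 6, 10, 8, 1, 5, 9]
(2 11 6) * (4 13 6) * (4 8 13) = [0, 1, 11, 3, 4, 5, 2, 7, 13, 9, 10, 8, 12, 6] = (2 11 8 13 6)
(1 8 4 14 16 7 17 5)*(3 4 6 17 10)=[0, 8, 2, 4, 14, 1, 17, 10, 6, 9, 3, 11, 12, 13, 16, 15, 7, 5]=(1 8 6 17 5)(3 4 14 16 7 10)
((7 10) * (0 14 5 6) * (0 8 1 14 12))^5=(14)(0 12)(7 10)=[12, 1, 2, 3, 4, 5, 6, 10, 8, 9, 7, 11, 0, 13, 14]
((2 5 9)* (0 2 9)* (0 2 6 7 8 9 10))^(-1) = [10, 1, 5, 3, 4, 2, 0, 6, 7, 8, 9] = (0 10 9 8 7 6)(2 5)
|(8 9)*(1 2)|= 2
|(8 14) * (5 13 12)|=|(5 13 12)(8 14)|=6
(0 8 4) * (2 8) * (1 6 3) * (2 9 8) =(0 9 8 4)(1 6 3) =[9, 6, 2, 1, 0, 5, 3, 7, 4, 8]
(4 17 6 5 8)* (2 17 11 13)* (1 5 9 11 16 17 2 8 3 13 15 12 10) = (1 5 3 13 8 4 16 17 6 9 11 15 12 10) = [0, 5, 2, 13, 16, 3, 9, 7, 4, 11, 1, 15, 10, 8, 14, 12, 17, 6]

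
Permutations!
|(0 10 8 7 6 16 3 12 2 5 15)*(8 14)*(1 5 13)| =|(0 10 14 8 7 6 16 3 12 2 13 1 5 15)| =14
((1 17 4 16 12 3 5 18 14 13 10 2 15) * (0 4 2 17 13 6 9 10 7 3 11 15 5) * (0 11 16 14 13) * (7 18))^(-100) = (18)(0 15 3 5 17 9 14)(1 11 7 2 10 6 4) = [15, 11, 10, 5, 1, 17, 4, 2, 8, 14, 6, 7, 12, 13, 0, 3, 16, 9, 18]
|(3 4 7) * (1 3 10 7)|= |(1 3 4)(7 10)|= 6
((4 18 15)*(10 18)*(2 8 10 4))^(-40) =(18) =[0, 1, 2, 3, 4, 5, 6, 7, 8, 9, 10, 11, 12, 13, 14, 15, 16, 17, 18]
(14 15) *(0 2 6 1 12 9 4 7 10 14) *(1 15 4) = (0 2 6 15)(1 12 9)(4 7 10 14) = [2, 12, 6, 3, 7, 5, 15, 10, 8, 1, 14, 11, 9, 13, 4, 0]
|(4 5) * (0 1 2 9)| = 4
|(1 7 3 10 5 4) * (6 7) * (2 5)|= 8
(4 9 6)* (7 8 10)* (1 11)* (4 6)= (1 11)(4 9)(7 8 10)= [0, 11, 2, 3, 9, 5, 6, 8, 10, 4, 7, 1]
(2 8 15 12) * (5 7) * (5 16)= (2 8 15 12)(5 7 16)= [0, 1, 8, 3, 4, 7, 6, 16, 15, 9, 10, 11, 2, 13, 14, 12, 5]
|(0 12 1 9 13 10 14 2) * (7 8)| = 8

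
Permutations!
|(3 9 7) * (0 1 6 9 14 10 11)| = |(0 1 6 9 7 3 14 10 11)| = 9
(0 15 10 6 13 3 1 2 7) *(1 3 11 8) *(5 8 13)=[15, 2, 7, 3, 4, 8, 5, 0, 1, 9, 6, 13, 12, 11, 14, 10]=(0 15 10 6 5 8 1 2 7)(11 13)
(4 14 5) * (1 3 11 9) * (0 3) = (0 3 11 9 1)(4 14 5) = [3, 0, 2, 11, 14, 4, 6, 7, 8, 1, 10, 9, 12, 13, 5]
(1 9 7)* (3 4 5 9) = (1 3 4 5 9 7) = [0, 3, 2, 4, 5, 9, 6, 1, 8, 7]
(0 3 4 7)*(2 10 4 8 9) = (0 3 8 9 2 10 4 7) = [3, 1, 10, 8, 7, 5, 6, 0, 9, 2, 4]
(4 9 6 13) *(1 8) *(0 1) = (0 1 8)(4 9 6 13) = [1, 8, 2, 3, 9, 5, 13, 7, 0, 6, 10, 11, 12, 4]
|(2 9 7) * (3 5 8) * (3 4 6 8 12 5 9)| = |(2 3 9 7)(4 6 8)(5 12)| = 12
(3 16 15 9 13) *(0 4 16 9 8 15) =(0 4 16)(3 9 13)(8 15) =[4, 1, 2, 9, 16, 5, 6, 7, 15, 13, 10, 11, 12, 3, 14, 8, 0]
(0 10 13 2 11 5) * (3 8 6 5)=(0 10 13 2 11 3 8 6 5)=[10, 1, 11, 8, 4, 0, 5, 7, 6, 9, 13, 3, 12, 2]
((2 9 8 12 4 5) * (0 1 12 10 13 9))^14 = [12, 4, 1, 3, 2, 0, 6, 7, 13, 10, 9, 11, 5, 8] = (0 12 5)(1 4 2)(8 13)(9 10)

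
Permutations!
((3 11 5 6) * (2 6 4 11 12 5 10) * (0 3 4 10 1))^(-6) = (0 10 11 12 6)(1 5 4 3 2) = [10, 5, 1, 2, 3, 4, 0, 7, 8, 9, 11, 12, 6]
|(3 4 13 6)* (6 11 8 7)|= 7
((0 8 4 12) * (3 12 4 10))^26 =(0 8 10 3 12) =[8, 1, 2, 12, 4, 5, 6, 7, 10, 9, 3, 11, 0]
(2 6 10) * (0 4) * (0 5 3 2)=(0 4 5 3 2 6 10)=[4, 1, 6, 2, 5, 3, 10, 7, 8, 9, 0]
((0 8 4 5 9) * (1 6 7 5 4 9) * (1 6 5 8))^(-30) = (0 8 6 1 9 7 5) = [8, 9, 2, 3, 4, 0, 1, 5, 6, 7]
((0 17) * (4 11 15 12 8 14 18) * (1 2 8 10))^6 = (1 11 8 12 18)(2 15 14 10 4) = [0, 11, 15, 3, 2, 5, 6, 7, 12, 9, 4, 8, 18, 13, 10, 14, 16, 17, 1]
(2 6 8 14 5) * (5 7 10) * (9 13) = [0, 1, 6, 3, 4, 2, 8, 10, 14, 13, 5, 11, 12, 9, 7] = (2 6 8 14 7 10 5)(9 13)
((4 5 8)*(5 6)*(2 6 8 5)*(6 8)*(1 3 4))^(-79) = [0, 8, 6, 1, 3, 5, 4, 7, 2] = (1 8 2 6 4 3)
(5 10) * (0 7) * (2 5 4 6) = (0 7)(2 5 10 4 6) = [7, 1, 5, 3, 6, 10, 2, 0, 8, 9, 4]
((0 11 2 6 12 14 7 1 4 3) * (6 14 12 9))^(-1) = (0 3 4 1 7 14 2 11)(6 9) = [3, 7, 11, 4, 1, 5, 9, 14, 8, 6, 10, 0, 12, 13, 2]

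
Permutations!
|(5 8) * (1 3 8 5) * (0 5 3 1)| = |(0 5 3 8)| = 4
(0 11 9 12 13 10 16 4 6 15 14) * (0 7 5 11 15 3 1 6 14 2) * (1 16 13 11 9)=(0 15 2)(1 6 3 16 4 14 7 5 9 12 11)(10 13)=[15, 6, 0, 16, 14, 9, 3, 5, 8, 12, 13, 1, 11, 10, 7, 2, 4]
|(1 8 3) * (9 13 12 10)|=12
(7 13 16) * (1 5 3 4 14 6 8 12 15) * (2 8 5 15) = (1 15)(2 8 12)(3 4 14 6 5)(7 13 16) = [0, 15, 8, 4, 14, 3, 5, 13, 12, 9, 10, 11, 2, 16, 6, 1, 7]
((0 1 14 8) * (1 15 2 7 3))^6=(0 14 3 2)(1 7 15 8)=[14, 7, 0, 2, 4, 5, 6, 15, 1, 9, 10, 11, 12, 13, 3, 8]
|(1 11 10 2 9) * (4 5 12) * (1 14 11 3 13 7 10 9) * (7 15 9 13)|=15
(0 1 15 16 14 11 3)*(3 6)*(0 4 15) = (0 1)(3 4 15 16 14 11 6) = [1, 0, 2, 4, 15, 5, 3, 7, 8, 9, 10, 6, 12, 13, 11, 16, 14]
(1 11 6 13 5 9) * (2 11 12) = (1 12 2 11 6 13 5 9) = [0, 12, 11, 3, 4, 9, 13, 7, 8, 1, 10, 6, 2, 5]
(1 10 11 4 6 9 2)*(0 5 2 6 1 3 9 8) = (0 5 2 3 9 6 8)(1 10 11 4) = [5, 10, 3, 9, 1, 2, 8, 7, 0, 6, 11, 4]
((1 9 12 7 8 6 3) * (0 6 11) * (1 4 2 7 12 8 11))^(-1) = (12)(0 11 7 2 4 3 6)(1 8 9) = [11, 8, 4, 6, 3, 5, 0, 2, 9, 1, 10, 7, 12]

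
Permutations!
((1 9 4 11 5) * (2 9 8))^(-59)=(1 4 8 11 2 5 9)=[0, 4, 5, 3, 8, 9, 6, 7, 11, 1, 10, 2]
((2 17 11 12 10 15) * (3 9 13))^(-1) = (2 15 10 12 11 17)(3 13 9) = [0, 1, 15, 13, 4, 5, 6, 7, 8, 3, 12, 17, 11, 9, 14, 10, 16, 2]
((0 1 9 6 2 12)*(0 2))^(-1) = (0 6 9 1)(2 12) = [6, 0, 12, 3, 4, 5, 9, 7, 8, 1, 10, 11, 2]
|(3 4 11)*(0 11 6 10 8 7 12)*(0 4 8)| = 9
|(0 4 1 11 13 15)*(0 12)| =7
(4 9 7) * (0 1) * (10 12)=(0 1)(4 9 7)(10 12)=[1, 0, 2, 3, 9, 5, 6, 4, 8, 7, 12, 11, 10]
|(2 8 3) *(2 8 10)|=2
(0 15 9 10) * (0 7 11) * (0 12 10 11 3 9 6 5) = [15, 1, 2, 9, 4, 0, 5, 3, 8, 11, 7, 12, 10, 13, 14, 6] = (0 15 6 5)(3 9 11 12 10 7)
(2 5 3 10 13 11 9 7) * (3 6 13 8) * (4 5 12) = (2 12 4 5 6 13 11 9 7)(3 10 8) = [0, 1, 12, 10, 5, 6, 13, 2, 3, 7, 8, 9, 4, 11]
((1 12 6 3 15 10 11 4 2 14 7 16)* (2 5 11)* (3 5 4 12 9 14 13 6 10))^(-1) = (1 16 7 14 9)(2 10 12 11 5 6 13)(3 15) = [0, 16, 10, 15, 4, 6, 13, 14, 8, 1, 12, 5, 11, 2, 9, 3, 7]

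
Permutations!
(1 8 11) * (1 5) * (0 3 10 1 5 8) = (0 3 10 1)(8 11) = [3, 0, 2, 10, 4, 5, 6, 7, 11, 9, 1, 8]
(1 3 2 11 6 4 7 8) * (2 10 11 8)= (1 3 10 11 6 4 7 2 8)= [0, 3, 8, 10, 7, 5, 4, 2, 1, 9, 11, 6]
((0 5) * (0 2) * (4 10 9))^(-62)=(0 5 2)(4 10 9)=[5, 1, 0, 3, 10, 2, 6, 7, 8, 4, 9]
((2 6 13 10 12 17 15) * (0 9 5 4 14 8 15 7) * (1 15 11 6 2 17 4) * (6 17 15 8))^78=(0 17 8 5)(1 9 7 11)=[17, 9, 2, 3, 4, 0, 6, 11, 5, 7, 10, 1, 12, 13, 14, 15, 16, 8]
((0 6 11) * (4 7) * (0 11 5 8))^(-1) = (11)(0 8 5 6)(4 7) = [8, 1, 2, 3, 7, 6, 0, 4, 5, 9, 10, 11]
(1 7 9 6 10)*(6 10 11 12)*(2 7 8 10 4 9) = (1 8 10)(2 7)(4 9)(6 11 12) = [0, 8, 7, 3, 9, 5, 11, 2, 10, 4, 1, 12, 6]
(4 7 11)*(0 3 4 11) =[3, 1, 2, 4, 7, 5, 6, 0, 8, 9, 10, 11] =(11)(0 3 4 7)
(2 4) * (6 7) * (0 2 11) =(0 2 4 11)(6 7) =[2, 1, 4, 3, 11, 5, 7, 6, 8, 9, 10, 0]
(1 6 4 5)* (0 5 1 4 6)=(6)(0 5 4 1)=[5, 0, 2, 3, 1, 4, 6]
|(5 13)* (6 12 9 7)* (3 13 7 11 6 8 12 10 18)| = 11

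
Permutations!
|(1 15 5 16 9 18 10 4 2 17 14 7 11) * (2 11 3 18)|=14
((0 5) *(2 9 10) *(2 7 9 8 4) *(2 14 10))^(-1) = (0 5)(2 9 7 10 14 4 8) = [5, 1, 9, 3, 8, 0, 6, 10, 2, 7, 14, 11, 12, 13, 4]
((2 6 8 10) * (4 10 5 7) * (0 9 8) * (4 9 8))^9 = (10) = [0, 1, 2, 3, 4, 5, 6, 7, 8, 9, 10]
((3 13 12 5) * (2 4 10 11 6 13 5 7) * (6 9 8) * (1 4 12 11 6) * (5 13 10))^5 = (1 11 5 8 13 4 9 3)(2 7 12)(6 10) = [0, 11, 7, 1, 9, 8, 10, 12, 13, 3, 6, 5, 2, 4]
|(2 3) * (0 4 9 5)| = 4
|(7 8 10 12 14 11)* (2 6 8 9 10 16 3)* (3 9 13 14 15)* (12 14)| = 13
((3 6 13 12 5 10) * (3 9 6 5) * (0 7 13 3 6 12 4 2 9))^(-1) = (0 10 5 3 6 12 9 2 4 13 7) = [10, 1, 4, 6, 13, 3, 12, 0, 8, 2, 5, 11, 9, 7]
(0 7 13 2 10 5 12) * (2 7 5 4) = (0 5 12)(2 10 4)(7 13) = [5, 1, 10, 3, 2, 12, 6, 13, 8, 9, 4, 11, 0, 7]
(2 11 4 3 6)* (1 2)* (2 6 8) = (1 6)(2 11 4 3 8) = [0, 6, 11, 8, 3, 5, 1, 7, 2, 9, 10, 4]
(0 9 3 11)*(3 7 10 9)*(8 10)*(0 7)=(0 3 11 7 8 10 9)=[3, 1, 2, 11, 4, 5, 6, 8, 10, 0, 9, 7]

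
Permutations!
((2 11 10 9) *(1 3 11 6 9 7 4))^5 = [0, 4, 9, 1, 7, 5, 2, 10, 8, 6, 11, 3] = (1 4 7 10 11 3)(2 9 6)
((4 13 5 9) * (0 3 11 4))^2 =(0 11 13 9 3 4 5) =[11, 1, 2, 4, 5, 0, 6, 7, 8, 3, 10, 13, 12, 9]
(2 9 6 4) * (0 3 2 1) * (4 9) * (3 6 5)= (0 6 9 5 3 2 4 1)= [6, 0, 4, 2, 1, 3, 9, 7, 8, 5]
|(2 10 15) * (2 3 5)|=5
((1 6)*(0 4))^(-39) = (0 4)(1 6) = [4, 6, 2, 3, 0, 5, 1]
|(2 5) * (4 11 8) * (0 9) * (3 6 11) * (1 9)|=|(0 1 9)(2 5)(3 6 11 8 4)|=30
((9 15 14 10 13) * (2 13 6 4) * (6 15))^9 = (15)(2 4 6 9 13) = [0, 1, 4, 3, 6, 5, 9, 7, 8, 13, 10, 11, 12, 2, 14, 15]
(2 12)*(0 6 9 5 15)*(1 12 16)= (0 6 9 5 15)(1 12 2 16)= [6, 12, 16, 3, 4, 15, 9, 7, 8, 5, 10, 11, 2, 13, 14, 0, 1]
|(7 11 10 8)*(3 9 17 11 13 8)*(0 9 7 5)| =10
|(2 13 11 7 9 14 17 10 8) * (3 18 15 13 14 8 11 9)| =12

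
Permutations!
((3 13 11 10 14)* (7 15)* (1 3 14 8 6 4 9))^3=(1 11 6)(3 10 4)(7 15)(8 9 13)=[0, 11, 2, 10, 3, 5, 1, 15, 9, 13, 4, 6, 12, 8, 14, 7]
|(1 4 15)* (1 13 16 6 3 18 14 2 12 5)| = 12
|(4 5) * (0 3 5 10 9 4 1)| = 12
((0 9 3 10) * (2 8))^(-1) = (0 10 3 9)(2 8) = [10, 1, 8, 9, 4, 5, 6, 7, 2, 0, 3]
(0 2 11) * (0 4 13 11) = (0 2)(4 13 11) = [2, 1, 0, 3, 13, 5, 6, 7, 8, 9, 10, 4, 12, 11]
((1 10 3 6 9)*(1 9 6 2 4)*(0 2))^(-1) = (0 3 10 1 4 2) = [3, 4, 0, 10, 2, 5, 6, 7, 8, 9, 1]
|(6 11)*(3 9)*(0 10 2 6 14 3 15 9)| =14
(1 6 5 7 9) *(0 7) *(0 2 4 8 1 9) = (9)(0 7)(1 6 5 2 4 8) = [7, 6, 4, 3, 8, 2, 5, 0, 1, 9]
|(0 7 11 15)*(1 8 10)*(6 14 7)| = 6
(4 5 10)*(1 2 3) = [0, 2, 3, 1, 5, 10, 6, 7, 8, 9, 4] = (1 2 3)(4 5 10)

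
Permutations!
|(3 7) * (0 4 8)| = 6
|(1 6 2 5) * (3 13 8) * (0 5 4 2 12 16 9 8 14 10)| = 12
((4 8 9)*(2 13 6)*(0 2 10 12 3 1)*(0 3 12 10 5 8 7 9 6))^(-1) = (0 13 2)(1 3)(4 9 7)(5 6 8) = [13, 3, 0, 1, 9, 6, 8, 4, 5, 7, 10, 11, 12, 2]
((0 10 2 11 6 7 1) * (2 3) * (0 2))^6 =(1 2 11 6 7) =[0, 2, 11, 3, 4, 5, 7, 1, 8, 9, 10, 6]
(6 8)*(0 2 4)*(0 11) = (0 2 4 11)(6 8) = [2, 1, 4, 3, 11, 5, 8, 7, 6, 9, 10, 0]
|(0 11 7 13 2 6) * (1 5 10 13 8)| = 10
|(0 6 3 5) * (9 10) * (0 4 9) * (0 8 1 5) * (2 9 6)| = 10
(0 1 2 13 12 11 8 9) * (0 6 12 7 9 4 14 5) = (0 1 2 13 7 9 6 12 11 8 4 14 5) = [1, 2, 13, 3, 14, 0, 12, 9, 4, 6, 10, 8, 11, 7, 5]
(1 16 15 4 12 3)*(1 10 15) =[0, 16, 2, 10, 12, 5, 6, 7, 8, 9, 15, 11, 3, 13, 14, 4, 1] =(1 16)(3 10 15 4 12)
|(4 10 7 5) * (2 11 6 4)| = 7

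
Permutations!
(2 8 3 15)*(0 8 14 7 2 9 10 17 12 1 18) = [8, 18, 14, 15, 4, 5, 6, 2, 3, 10, 17, 11, 1, 13, 7, 9, 16, 12, 0] = (0 8 3 15 9 10 17 12 1 18)(2 14 7)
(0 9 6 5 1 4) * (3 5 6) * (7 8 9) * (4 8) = (0 7 4)(1 8 9 3 5) = [7, 8, 2, 5, 0, 1, 6, 4, 9, 3]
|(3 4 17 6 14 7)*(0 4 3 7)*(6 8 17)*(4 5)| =|(0 5 4 6 14)(8 17)| =10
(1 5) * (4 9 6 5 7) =[0, 7, 2, 3, 9, 1, 5, 4, 8, 6] =(1 7 4 9 6 5)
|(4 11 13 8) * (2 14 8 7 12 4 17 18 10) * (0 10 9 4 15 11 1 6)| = 55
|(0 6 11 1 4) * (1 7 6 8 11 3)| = 8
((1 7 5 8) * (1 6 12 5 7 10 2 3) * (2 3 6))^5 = (12)(1 3 10) = [0, 3, 2, 10, 4, 5, 6, 7, 8, 9, 1, 11, 12]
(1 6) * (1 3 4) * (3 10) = (1 6 10 3 4) = [0, 6, 2, 4, 1, 5, 10, 7, 8, 9, 3]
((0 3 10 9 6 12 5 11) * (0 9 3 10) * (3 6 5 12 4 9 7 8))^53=(12)(0 4 11 3 6 5 8 10 9 7)=[4, 1, 2, 6, 11, 8, 5, 0, 10, 7, 9, 3, 12]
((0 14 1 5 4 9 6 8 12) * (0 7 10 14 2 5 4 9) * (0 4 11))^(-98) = [1, 10, 11, 3, 4, 0, 5, 8, 9, 2, 12, 14, 6, 13, 7] = (0 1 10 12 6 5)(2 11 14 7 8 9)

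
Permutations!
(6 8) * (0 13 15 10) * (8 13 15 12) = (0 15 10)(6 13 12 8) = [15, 1, 2, 3, 4, 5, 13, 7, 6, 9, 0, 11, 8, 12, 14, 10]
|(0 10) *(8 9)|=2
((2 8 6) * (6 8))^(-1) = (8)(2 6) = [0, 1, 6, 3, 4, 5, 2, 7, 8]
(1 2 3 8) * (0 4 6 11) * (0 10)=(0 4 6 11 10)(1 2 3 8)=[4, 2, 3, 8, 6, 5, 11, 7, 1, 9, 0, 10]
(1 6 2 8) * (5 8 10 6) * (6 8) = (1 5 6 2 10 8) = [0, 5, 10, 3, 4, 6, 2, 7, 1, 9, 8]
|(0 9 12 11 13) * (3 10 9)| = |(0 3 10 9 12 11 13)| = 7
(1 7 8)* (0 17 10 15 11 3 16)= (0 17 10 15 11 3 16)(1 7 8)= [17, 7, 2, 16, 4, 5, 6, 8, 1, 9, 15, 3, 12, 13, 14, 11, 0, 10]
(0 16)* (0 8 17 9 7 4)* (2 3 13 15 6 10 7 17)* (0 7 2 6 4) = (0 16 8 6 10 2 3 13 15 4 7)(9 17) = [16, 1, 3, 13, 7, 5, 10, 0, 6, 17, 2, 11, 12, 15, 14, 4, 8, 9]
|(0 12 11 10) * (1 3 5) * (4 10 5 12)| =|(0 4 10)(1 3 12 11 5)| =15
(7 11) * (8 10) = [0, 1, 2, 3, 4, 5, 6, 11, 10, 9, 8, 7] = (7 11)(8 10)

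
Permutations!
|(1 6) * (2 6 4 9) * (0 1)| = 6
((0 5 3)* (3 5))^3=(5)(0 3)=[3, 1, 2, 0, 4, 5]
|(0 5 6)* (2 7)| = |(0 5 6)(2 7)| = 6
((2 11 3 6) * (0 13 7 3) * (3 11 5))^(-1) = (0 11 7 13)(2 6 3 5) = [11, 1, 6, 5, 4, 2, 3, 13, 8, 9, 10, 7, 12, 0]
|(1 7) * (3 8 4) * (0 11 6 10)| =|(0 11 6 10)(1 7)(3 8 4)| =12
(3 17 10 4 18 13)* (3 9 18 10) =[0, 1, 2, 17, 10, 5, 6, 7, 8, 18, 4, 11, 12, 9, 14, 15, 16, 3, 13] =(3 17)(4 10)(9 18 13)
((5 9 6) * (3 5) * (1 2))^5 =[0, 2, 1, 5, 4, 9, 3, 7, 8, 6] =(1 2)(3 5 9 6)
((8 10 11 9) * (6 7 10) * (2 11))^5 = (2 7 8 11 10 6 9) = [0, 1, 7, 3, 4, 5, 9, 8, 11, 2, 6, 10]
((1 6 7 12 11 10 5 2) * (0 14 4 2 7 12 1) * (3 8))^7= (0 2 4 14)(3 8)= [2, 1, 4, 8, 14, 5, 6, 7, 3, 9, 10, 11, 12, 13, 0]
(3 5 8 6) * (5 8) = [0, 1, 2, 8, 4, 5, 3, 7, 6] = (3 8 6)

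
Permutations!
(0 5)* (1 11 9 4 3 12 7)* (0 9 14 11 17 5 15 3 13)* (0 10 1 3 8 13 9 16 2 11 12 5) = (0 15 8 13 10 1 17)(2 11 14 12 7 3 5 16)(4 9) = [15, 17, 11, 5, 9, 16, 6, 3, 13, 4, 1, 14, 7, 10, 12, 8, 2, 0]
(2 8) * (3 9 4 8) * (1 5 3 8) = [0, 5, 8, 9, 1, 3, 6, 7, 2, 4] = (1 5 3 9 4)(2 8)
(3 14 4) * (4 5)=(3 14 5 4)=[0, 1, 2, 14, 3, 4, 6, 7, 8, 9, 10, 11, 12, 13, 5]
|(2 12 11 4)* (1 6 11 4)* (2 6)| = 6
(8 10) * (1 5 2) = (1 5 2)(8 10) = [0, 5, 1, 3, 4, 2, 6, 7, 10, 9, 8]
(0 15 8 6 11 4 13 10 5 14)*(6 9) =(0 15 8 9 6 11 4 13 10 5 14) =[15, 1, 2, 3, 13, 14, 11, 7, 9, 6, 5, 4, 12, 10, 0, 8]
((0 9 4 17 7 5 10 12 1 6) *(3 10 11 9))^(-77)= (0 3 10 12 1 6)(4 17 7 5 11 9)= [3, 6, 2, 10, 17, 11, 0, 5, 8, 4, 12, 9, 1, 13, 14, 15, 16, 7]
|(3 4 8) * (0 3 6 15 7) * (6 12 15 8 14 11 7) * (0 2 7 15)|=|(0 3 4 14 11 15 6 8 12)(2 7)|=18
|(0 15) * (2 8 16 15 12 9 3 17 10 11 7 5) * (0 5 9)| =30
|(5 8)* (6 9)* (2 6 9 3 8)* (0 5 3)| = 4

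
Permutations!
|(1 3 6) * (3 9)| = |(1 9 3 6)| = 4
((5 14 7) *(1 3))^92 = (5 7 14) = [0, 1, 2, 3, 4, 7, 6, 14, 8, 9, 10, 11, 12, 13, 5]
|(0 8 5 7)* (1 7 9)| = |(0 8 5 9 1 7)| = 6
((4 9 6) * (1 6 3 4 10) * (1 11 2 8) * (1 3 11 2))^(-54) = (11) = [0, 1, 2, 3, 4, 5, 6, 7, 8, 9, 10, 11]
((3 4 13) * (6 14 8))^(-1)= (3 13 4)(6 8 14)= [0, 1, 2, 13, 3, 5, 8, 7, 14, 9, 10, 11, 12, 4, 6]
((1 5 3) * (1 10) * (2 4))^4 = (10) = [0, 1, 2, 3, 4, 5, 6, 7, 8, 9, 10]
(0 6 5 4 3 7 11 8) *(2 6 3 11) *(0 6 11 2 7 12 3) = (2 11 8 6 5 4)(3 12) = [0, 1, 11, 12, 2, 4, 5, 7, 6, 9, 10, 8, 3]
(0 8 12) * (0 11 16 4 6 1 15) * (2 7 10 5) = (0 8 12 11 16 4 6 1 15)(2 7 10 5) = [8, 15, 7, 3, 6, 2, 1, 10, 12, 9, 5, 16, 11, 13, 14, 0, 4]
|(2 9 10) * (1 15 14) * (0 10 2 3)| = |(0 10 3)(1 15 14)(2 9)| = 6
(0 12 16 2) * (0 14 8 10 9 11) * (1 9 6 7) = (0 12 16 2 14 8 10 6 7 1 9 11) = [12, 9, 14, 3, 4, 5, 7, 1, 10, 11, 6, 0, 16, 13, 8, 15, 2]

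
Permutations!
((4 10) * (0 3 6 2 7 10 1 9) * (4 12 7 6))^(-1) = (0 9 1 4 3)(2 6)(7 12 10) = [9, 4, 6, 0, 3, 5, 2, 12, 8, 1, 7, 11, 10]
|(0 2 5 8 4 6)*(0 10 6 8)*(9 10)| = 6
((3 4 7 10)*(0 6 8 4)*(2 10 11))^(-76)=(0 11 6 2 8 10 4 3 7)=[11, 1, 8, 7, 3, 5, 2, 0, 10, 9, 4, 6]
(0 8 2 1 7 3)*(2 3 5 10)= [8, 7, 1, 0, 4, 10, 6, 5, 3, 9, 2]= (0 8 3)(1 7 5 10 2)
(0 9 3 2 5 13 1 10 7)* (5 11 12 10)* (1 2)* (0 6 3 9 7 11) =[7, 5, 0, 1, 4, 13, 3, 6, 8, 9, 11, 12, 10, 2] =(0 7 6 3 1 5 13 2)(10 11 12)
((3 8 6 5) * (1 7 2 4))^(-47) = (1 7 2 4)(3 8 6 5) = [0, 7, 4, 8, 1, 3, 5, 2, 6]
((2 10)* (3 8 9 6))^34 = (10)(3 9)(6 8) = [0, 1, 2, 9, 4, 5, 8, 7, 6, 3, 10]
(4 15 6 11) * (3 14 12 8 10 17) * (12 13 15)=(3 14 13 15 6 11 4 12 8 10 17)=[0, 1, 2, 14, 12, 5, 11, 7, 10, 9, 17, 4, 8, 15, 13, 6, 16, 3]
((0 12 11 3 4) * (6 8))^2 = (0 11 4 12 3) = [11, 1, 2, 0, 12, 5, 6, 7, 8, 9, 10, 4, 3]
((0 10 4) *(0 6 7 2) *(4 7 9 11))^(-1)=(0 2 7 10)(4 11 9 6)=[2, 1, 7, 3, 11, 5, 4, 10, 8, 6, 0, 9]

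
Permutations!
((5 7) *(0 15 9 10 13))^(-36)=(0 13 10 9 15)=[13, 1, 2, 3, 4, 5, 6, 7, 8, 15, 9, 11, 12, 10, 14, 0]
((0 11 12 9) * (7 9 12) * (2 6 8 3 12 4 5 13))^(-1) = [9, 1, 13, 8, 12, 4, 2, 11, 6, 7, 10, 0, 3, 5] = (0 9 7 11)(2 13 5 4 12 3 8 6)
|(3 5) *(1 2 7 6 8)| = |(1 2 7 6 8)(3 5)| = 10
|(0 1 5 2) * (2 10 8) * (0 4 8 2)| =7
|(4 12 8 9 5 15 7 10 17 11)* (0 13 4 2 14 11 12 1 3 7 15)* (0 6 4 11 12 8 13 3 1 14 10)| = |(0 3 7)(2 10 17 8 9 5 6 4 14 12 13 11)| = 12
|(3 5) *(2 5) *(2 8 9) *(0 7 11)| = |(0 7 11)(2 5 3 8 9)| = 15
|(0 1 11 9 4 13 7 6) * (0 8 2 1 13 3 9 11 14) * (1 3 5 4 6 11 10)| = |(0 13 7 11 10 1 14)(2 3 9 6 8)(4 5)| = 70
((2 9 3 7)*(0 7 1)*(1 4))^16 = (0 2 3 1 7 9 4) = [2, 7, 3, 1, 0, 5, 6, 9, 8, 4]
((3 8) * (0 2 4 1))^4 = (8) = [0, 1, 2, 3, 4, 5, 6, 7, 8]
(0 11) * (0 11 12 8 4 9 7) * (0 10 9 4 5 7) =[12, 1, 2, 3, 4, 7, 6, 10, 5, 0, 9, 11, 8] =(0 12 8 5 7 10 9)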